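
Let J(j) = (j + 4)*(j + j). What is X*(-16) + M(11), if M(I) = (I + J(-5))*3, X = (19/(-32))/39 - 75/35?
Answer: 53251/546 ≈ 97.529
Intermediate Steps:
J(j) = 2*j*(4 + j) (J(j) = (4 + j)*(2*j) = 2*j*(4 + j))
X = -18853/8736 (X = (19*(-1/32))*(1/39) - 75*1/35 = -19/32*1/39 - 15/7 = -19/1248 - 15/7 = -18853/8736 ≈ -2.1581)
M(I) = 30 + 3*I (M(I) = (I + 2*(-5)*(4 - 5))*3 = (I + 2*(-5)*(-1))*3 = (I + 10)*3 = (10 + I)*3 = 30 + 3*I)
X*(-16) + M(11) = -18853/8736*(-16) + (30 + 3*11) = 18853/546 + (30 + 33) = 18853/546 + 63 = 53251/546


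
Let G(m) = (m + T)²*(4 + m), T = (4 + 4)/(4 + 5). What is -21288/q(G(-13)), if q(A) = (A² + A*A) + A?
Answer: -1724328/282209393 ≈ -0.0061101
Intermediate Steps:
T = 8/9 ≈ 0.88889
G(m) = (8/9 + m)²*(4 + m) (G(m) = (m + 8/9)²*(4 + m) = (8/9 + m)²*(4 + m))
q(A) = A + 2*A² (q(A) = (A² + A²) + A = 2*A² + A = A + 2*A²)
-21288/q(G(-13)) = -21288*81/((1 + 2*((8 + 9*(-13))²*(4 - 13)/81))*(4 - 13)*(8 + 9*(-13))²) = -21288*(-9/((1 + 2*((1/81)*(8 - 117)²*(-9)))*(8 - 117)²)) = -21288*(-9/(11881*(1 + 2*((1/81)*(-109)²*(-9))))) = -21288*(-9/(11881*(1 + 2*((1/81)*11881*(-9))))) = -21288*(-9/(11881*(1 + 2*(-11881/9)))) = -21288*(-9/(11881*(1 - 23762/9))) = -21288/((-11881/9*(-23753/9))) = -21288/282209393/81 = -21288*81/282209393 = -1724328/282209393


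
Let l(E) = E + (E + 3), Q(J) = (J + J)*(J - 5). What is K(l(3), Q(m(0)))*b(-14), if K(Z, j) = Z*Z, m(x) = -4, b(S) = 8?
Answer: 648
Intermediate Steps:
Q(J) = 2*J*(-5 + J) (Q(J) = (2*J)*(-5 + J) = 2*J*(-5 + J))
l(E) = 3 + 2*E (l(E) = E + (3 + E) = 3 + 2*E)
K(Z, j) = Z²
K(l(3), Q(m(0)))*b(-14) = (3 + 2*3)²*8 = (3 + 6)²*8 = 9²*8 = 81*8 = 648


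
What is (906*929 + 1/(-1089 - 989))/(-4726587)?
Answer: -1748998571/9821847786 ≈ -0.17807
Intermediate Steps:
(906*929 + 1/(-1089 - 989))/(-4726587) = (841674 + 1/(-2078))*(-1/4726587) = (841674 - 1/2078)*(-1/4726587) = (1748998571/2078)*(-1/4726587) = -1748998571/9821847786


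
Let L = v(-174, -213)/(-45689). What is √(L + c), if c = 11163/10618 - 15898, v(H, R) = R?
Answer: I*√3741298777695912103510/485125802 ≈ 126.08*I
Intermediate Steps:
c = -168793801/10618 (c = 11163*(1/10618) - 15898 = 11163/10618 - 15898 = -168793801/10618 ≈ -15897.)
L = 213/45689 (L = -213/(-45689) = -213*(-1/45689) = 213/45689 ≈ 0.0046620)
√(L + c) = √(213/45689 - 168793801/10618) = √(-7712017712255/485125802) = I*√3741298777695912103510/485125802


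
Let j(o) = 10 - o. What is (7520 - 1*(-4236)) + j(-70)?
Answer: 11836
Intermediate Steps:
(7520 - 1*(-4236)) + j(-70) = (7520 - 1*(-4236)) + (10 - 1*(-70)) = (7520 + 4236) + (10 + 70) = 11756 + 80 = 11836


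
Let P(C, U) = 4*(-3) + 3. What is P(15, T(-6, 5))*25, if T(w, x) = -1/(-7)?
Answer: -225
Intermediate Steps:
T(w, x) = 1/7 (T(w, x) = -1*(-1/7) = 1/7)
P(C, U) = -9 (P(C, U) = -12 + 3 = -9)
P(15, T(-6, 5))*25 = -9*25 = -225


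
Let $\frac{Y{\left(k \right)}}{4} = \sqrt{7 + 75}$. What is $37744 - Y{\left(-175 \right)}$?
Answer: $37744 - 4 \sqrt{82} \approx 37708.0$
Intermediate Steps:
$Y{\left(k \right)} = 4 \sqrt{82}$ ($Y{\left(k \right)} = 4 \sqrt{7 + 75} = 4 \sqrt{82}$)
$37744 - Y{\left(-175 \right)} = 37744 - 4 \sqrt{82}$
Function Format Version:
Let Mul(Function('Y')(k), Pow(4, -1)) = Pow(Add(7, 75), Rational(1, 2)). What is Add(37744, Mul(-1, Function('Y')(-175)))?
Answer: Add(37744, Mul(-4, Pow(82, Rational(1, 2)))) ≈ 37708.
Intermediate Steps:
Function('Y')(k) = Mul(4, Pow(82, Rational(1, 2))) (Function('Y')(k) = Mul(4, Pow(Add(7, 75), Rational(1, 2))) = Mul(4, Pow(82, Rational(1, 2))))
Add(37744, Mul(-1, Function('Y')(-175))) = Add(37744, Mul(-1, Mul(4, Pow(82, Rational(1, 2))))) = Add(37744, Mul(-4, Pow(82, Rational(1, 2))))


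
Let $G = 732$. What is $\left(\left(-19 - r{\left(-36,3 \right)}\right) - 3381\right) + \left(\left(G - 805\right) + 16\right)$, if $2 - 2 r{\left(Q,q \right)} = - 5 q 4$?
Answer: $-3488$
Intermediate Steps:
$r{\left(Q,q \right)} = 1 + 10 q$ ($r{\left(Q,q \right)} = 1 - \frac{- 5 q 4}{2} = 1 - \frac{\left(-20\right) q}{2} = 1 + 10 q$)
$\left(\left(-19 - r{\left(-36,3 \right)}\right) - 3381\right) + \left(\left(G - 805\right) + 16\right) = \left(\left(-19 - \left(1 + 10 \cdot 3\right)\right) - 3381\right) + \left(\left(732 - 805\right) + 16\right) = \left(\left(-19 - \left(1 + 30\right)\right) - 3381\right) + \left(-73 + 16\right) = \left(\left(-19 - 31\right) - 3381\right) - 57 = \left(-50 - 3381\right) - 57 = -3431 - 57 = -3488$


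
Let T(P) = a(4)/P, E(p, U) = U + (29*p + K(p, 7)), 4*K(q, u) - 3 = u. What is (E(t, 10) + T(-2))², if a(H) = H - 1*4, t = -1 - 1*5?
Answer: 104329/4 ≈ 26082.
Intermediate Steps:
K(q, u) = ¾ + u/4
t = -6 (t = -1 - 5 = -6)
a(H) = -4 + H (a(H) = H - 4 = -4 + H)
E(p, U) = 5/2 + U + 29*p (E(p, U) = U + (29*p + (¾ + (¼)*7)) = U + (29*p + (¾ + 7/4)) = U + (29*p + 5/2) = U + (5/2 + 29*p) = 5/2 + U + 29*p)
T(P) = 0 (T(P) = (-4 + 4)/P = 0/P = 0)
(E(t, 10) + T(-2))² = ((5/2 + 10 + 29*(-6)) + 0)² = ((5/2 + 10 - 174) + 0)² = (-323/2 + 0)² = (-323/2)² = 104329/4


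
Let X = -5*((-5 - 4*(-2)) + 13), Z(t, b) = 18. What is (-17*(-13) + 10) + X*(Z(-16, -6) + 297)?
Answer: -24969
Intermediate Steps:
X = -80 (X = -5*((-5 + 8) + 13) = -5*(3 + 13) = -5*16 = -80)
(-17*(-13) + 10) + X*(Z(-16, -6) + 297) = (-17*(-13) + 10) - 80*(18 + 297) = (221 + 10) - 80*315 = 231 - 25200 = -24969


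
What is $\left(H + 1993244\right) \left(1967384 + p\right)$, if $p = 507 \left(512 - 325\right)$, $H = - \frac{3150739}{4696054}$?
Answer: $\frac{19302906625010622341}{4696054} \approx 4.1105 \cdot 10^{12}$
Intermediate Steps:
$H = - \frac{3150739}{4696054}$ ($H = \left(-3150739\right) \frac{1}{4696054} = - \frac{3150739}{4696054} \approx -0.67093$)
$p = 94809$ ($p = 507 \cdot 187 = 94809$)
$\left(H + 1993244\right) \left(1967384 + p\right) = \left(- \frac{3150739}{4696054} + 1993244\right) \left(1967384 + 94809\right) = \frac{9360378308437}{4696054} \cdot 2062193 = \frac{19302906625010622341}{4696054}$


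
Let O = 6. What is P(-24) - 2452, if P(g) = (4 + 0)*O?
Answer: -2428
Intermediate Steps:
P(g) = 24 (P(g) = (4 + 0)*6 = 4*6 = 24)
P(-24) - 2452 = 24 - 2452 = -2428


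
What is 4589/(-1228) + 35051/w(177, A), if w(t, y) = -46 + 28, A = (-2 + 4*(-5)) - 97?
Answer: -21562615/11052 ≈ -1951.0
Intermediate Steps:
A = -119 (A = (-2 - 20) - 97 = -22 - 97 = -119)
w(t, y) = -18
4589/(-1228) + 35051/w(177, A) = 4589/(-1228) + 35051/(-18) = 4589*(-1/1228) + 35051*(-1/18) = -4589/1228 - 35051/18 = -21562615/11052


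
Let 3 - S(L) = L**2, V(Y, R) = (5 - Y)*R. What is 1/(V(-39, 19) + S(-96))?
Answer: -1/8377 ≈ -0.00011937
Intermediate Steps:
V(Y, R) = R*(5 - Y)
S(L) = 3 - L**2
1/(V(-39, 19) + S(-96)) = 1/(19*(5 - 1*(-39)) + (3 - 1*(-96)**2)) = 1/(19*(5 + 39) + (3 - 1*9216)) = 1/(19*44 + (3 - 9216)) = 1/(836 - 9213) = 1/(-8377) = -1/8377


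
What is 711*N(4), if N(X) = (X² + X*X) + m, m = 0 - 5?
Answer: 19197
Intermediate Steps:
m = -5
N(X) = -5 + 2*X² (N(X) = (X² + X*X) - 5 = (X² + X²) - 5 = 2*X² - 5 = -5 + 2*X²)
711*N(4) = 711*(-5 + 2*4²) = 711*(-5 + 2*16) = 711*(-5 + 32) = 711*27 = 19197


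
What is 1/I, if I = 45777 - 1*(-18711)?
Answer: 1/64488 ≈ 1.5507e-5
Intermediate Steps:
I = 64488 (I = 45777 + 18711 = 64488)
1/I = 1/64488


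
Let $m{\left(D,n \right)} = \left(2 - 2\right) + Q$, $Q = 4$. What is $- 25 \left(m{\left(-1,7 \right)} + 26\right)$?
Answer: $-750$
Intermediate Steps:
$m{\left(D,n \right)} = 4$ ($m{\left(D,n \right)} = \left(2 - 2\right) + 4 = 0 + 4 = 4$)
$- 25 \left(m{\left(-1,7 \right)} + 26\right) = - 25 \left(4 + 26\right) = \left(-25\right) 30 = -750$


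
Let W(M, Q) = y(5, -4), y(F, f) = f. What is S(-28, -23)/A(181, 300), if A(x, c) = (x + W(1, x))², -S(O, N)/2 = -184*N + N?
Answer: -2806/10443 ≈ -0.26870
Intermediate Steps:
W(M, Q) = -4
S(O, N) = 366*N (S(O, N) = -2*(-184*N + N) = -(-366)*N = 366*N)
A(x, c) = (-4 + x)² (A(x, c) = (x - 4)² = (-4 + x)²)
S(-28, -23)/A(181, 300) = (366*(-23))/((-4 + 181)²) = -8418/(177²) = -8418/31329 = -8418*1/31329 = -2806/10443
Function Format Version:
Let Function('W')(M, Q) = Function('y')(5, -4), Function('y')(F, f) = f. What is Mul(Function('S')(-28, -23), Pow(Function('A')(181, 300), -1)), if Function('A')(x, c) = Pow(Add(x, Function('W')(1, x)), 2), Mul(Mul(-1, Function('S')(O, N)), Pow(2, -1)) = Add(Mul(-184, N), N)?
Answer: Rational(-2806, 10443) ≈ -0.26870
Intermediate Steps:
Function('W')(M, Q) = -4
Function('S')(O, N) = Mul(366, N) (Function('S')(O, N) = Mul(-2, Add(Mul(-184, N), N)) = Mul(-2, Mul(-183, N)) = Mul(366, N))
Function('A')(x, c) = Pow(Add(-4, x), 2) (Function('A')(x, c) = Pow(Add(x, -4), 2) = Pow(Add(-4, x), 2))
Mul(Function('S')(-28, -23), Pow(Function('A')(181, 300), -1)) = Mul(Mul(366, -23), Pow(Pow(Add(-4, 181), 2), -1)) = Mul(-8418, Pow(Pow(177, 2), -1)) = Mul(-8418, Pow(31329, -1)) = Mul(-8418, Rational(1, 31329)) = Rational(-2806, 10443)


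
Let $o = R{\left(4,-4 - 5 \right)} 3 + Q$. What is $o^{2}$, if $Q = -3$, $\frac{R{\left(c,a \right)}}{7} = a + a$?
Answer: $145161$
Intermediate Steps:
$R{\left(c,a \right)} = 14 a$ ($R{\left(c,a \right)} = 7 \left(a + a\right) = 7 \cdot 2 a = 14 a$)
$o = -381$ ($o = 14 \left(-4 - 5\right) 3 - 3 = 14 \left(-9\right) 3 - 3 = \left(-126\right) 3 - 3 = -378 - 3 = -381$)
$o^{2} = \left(-381\right)^{2} = 145161$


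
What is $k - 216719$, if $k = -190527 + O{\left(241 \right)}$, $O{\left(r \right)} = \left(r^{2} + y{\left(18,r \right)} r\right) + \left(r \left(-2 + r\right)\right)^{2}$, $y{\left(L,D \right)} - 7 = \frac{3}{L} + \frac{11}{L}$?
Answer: $\frac{29855677594}{9} \approx 3.3173 \cdot 10^{9}$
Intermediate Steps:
$y{\left(L,D \right)} = 7 + \frac{14}{L}$ ($y{\left(L,D \right)} = 7 + \left(\frac{3}{L} + \frac{11}{L}\right) = 7 + \frac{14}{L}$)
$O{\left(r \right)} = r^{2} + \frac{70 r}{9} + r^{2} \left(-2 + r\right)^{2}$ ($O{\left(r \right)} = \left(r^{2} + \left(7 + \frac{14}{18}\right) r\right) + \left(r \left(-2 + r\right)\right)^{2} = \left(r^{2} + \left(7 + 14 \cdot \frac{1}{18}\right) r\right) + r^{2} \left(-2 + r\right)^{2} = \left(r^{2} + \left(7 + \frac{7}{9}\right) r\right) + r^{2} \left(-2 + r\right)^{2} = \left(r^{2} + \frac{70 r}{9}\right) + r^{2} \left(-2 + r\right)^{2} = r^{2} + \frac{70 r}{9} + r^{2} \left(-2 + r\right)^{2}$)
$k = \frac{29857628065}{9}$ ($k = -190527 + \frac{1}{9} \cdot 241 \left(70 + 9 \cdot 241 + 9 \cdot 241 \left(-2 + 241\right)^{2}\right) = -190527 + \frac{1}{9} \cdot 241 \left(70 + 2169 + 9 \cdot 241 \cdot 239^{2}\right) = -190527 + \frac{1}{9} \cdot 241 \left(70 + 2169 + 9 \cdot 241 \cdot 57121\right) = -190527 + \frac{1}{9} \cdot 241 \left(70 + 2169 + 123895449\right) = -190527 + \frac{1}{9} \cdot 241 \cdot 123897688 = -190527 + \frac{29859342808}{9} = \frac{29857628065}{9} \approx 3.3175 \cdot 10^{9}$)
$k - 216719 = \frac{29857628065}{9} - 216719 = \frac{29855677594}{9}$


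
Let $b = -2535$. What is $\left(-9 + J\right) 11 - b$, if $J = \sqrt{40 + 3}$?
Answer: $2436 + 11 \sqrt{43} \approx 2508.1$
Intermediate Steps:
$J = \sqrt{43} \approx 6.5574$
$\left(-9 + J\right) 11 - b = \left(-9 + \sqrt{43}\right) 11 - -2535 = \left(-99 + 11 \sqrt{43}\right) + 2535 = 2436 + 11 \sqrt{43}$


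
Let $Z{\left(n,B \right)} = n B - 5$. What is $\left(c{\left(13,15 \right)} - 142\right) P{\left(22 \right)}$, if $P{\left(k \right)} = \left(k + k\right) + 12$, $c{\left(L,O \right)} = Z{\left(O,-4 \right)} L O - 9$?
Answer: $-718256$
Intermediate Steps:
$Z{\left(n,B \right)} = -5 + B n$ ($Z{\left(n,B \right)} = B n - 5 = -5 + B n$)
$c{\left(L,O \right)} = -9 + L O \left(-5 - 4 O\right)$ ($c{\left(L,O \right)} = \left(-5 - 4 O\right) L O - 9 = L \left(-5 - 4 O\right) O - 9 = L O \left(-5 - 4 O\right) - 9 = -9 + L O \left(-5 - 4 O\right)$)
$P{\left(k \right)} = 12 + 2 k$ ($P{\left(k \right)} = 2 k + 12 = 12 + 2 k$)
$\left(c{\left(13,15 \right)} - 142\right) P{\left(22 \right)} = \left(\left(-9 - 13 \cdot 15 \left(5 + 4 \cdot 15\right)\right) - 142\right) \left(12 + 2 \cdot 22\right) = \left(\left(-9 - 13 \cdot 15 \left(5 + 60\right)\right) - 142\right) \left(12 + 44\right) = \left(\left(-9 - 13 \cdot 15 \cdot 65\right) - 142\right) 56 = \left(\left(-9 - 12675\right) - 142\right) 56 = \left(-12684 - 142\right) 56 = \left(-12826\right) 56 = -718256$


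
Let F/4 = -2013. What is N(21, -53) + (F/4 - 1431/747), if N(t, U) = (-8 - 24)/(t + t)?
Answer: -3513326/1743 ≈ -2015.7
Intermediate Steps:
F = -8052 (F = 4*(-2013) = -8052)
N(t, U) = -16/t (N(t, U) = -32*1/(2*t) = -16/t)
N(21, -53) + (F/4 - 1431/747) = -16/21 + (-8052/4 - 1431/747) = -16*1/21 + (-8052*¼ - 1431*1/747) = -16/21 + (-2013 - 159/83) = -16/21 - 167238/83 = -3513326/1743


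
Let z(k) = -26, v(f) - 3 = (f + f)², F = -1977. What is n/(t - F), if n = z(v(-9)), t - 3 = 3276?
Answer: -13/2628 ≈ -0.0049467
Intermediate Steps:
t = 3279 (t = 3 + 3276 = 3279)
v(f) = 3 + 4*f² (v(f) = 3 + (f + f)² = 3 + (2*f)² = 3 + 4*f²)
n = -26
n/(t - F) = -26/(3279 - 1*(-1977)) = -26/(3279 + 1977) = -26/5256 = -26*1/5256 = -13/2628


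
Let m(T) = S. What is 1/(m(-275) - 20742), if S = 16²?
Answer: -1/20486 ≈ -4.8814e-5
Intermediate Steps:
S = 256
m(T) = 256
1/(m(-275) - 20742) = 1/(256 - 20742) = 1/(-20486) = -1/20486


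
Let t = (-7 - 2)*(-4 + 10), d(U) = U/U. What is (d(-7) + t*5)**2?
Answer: 72361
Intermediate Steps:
d(U) = 1
t = -54 (t = -9*6 = -54)
(d(-7) + t*5)**2 = (1 - 54*5)**2 = (1 - 270)**2 = (-269)**2 = 72361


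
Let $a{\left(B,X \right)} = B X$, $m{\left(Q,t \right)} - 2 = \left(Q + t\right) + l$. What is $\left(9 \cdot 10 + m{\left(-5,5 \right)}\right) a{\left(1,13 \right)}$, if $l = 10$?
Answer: $1326$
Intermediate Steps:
$m{\left(Q,t \right)} = 12 + Q + t$ ($m{\left(Q,t \right)} = 2 + \left(\left(Q + t\right) + 10\right) = 2 + \left(10 + Q + t\right) = 12 + Q + t$)
$\left(9 \cdot 10 + m{\left(-5,5 \right)}\right) a{\left(1,13 \right)} = \left(9 \cdot 10 + \left(12 - 5 + 5\right)\right) 1 \cdot 13 = \left(90 + 12\right) 13 = 102 \cdot 13 = 1326$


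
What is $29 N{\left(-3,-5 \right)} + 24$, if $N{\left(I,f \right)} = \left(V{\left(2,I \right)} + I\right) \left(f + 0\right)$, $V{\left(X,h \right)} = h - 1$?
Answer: $1039$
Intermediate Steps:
$V{\left(X,h \right)} = -1 + h$
$N{\left(I,f \right)} = f \left(-1 + 2 I\right)$ ($N{\left(I,f \right)} = \left(\left(-1 + I\right) + I\right) \left(f + 0\right) = \left(-1 + 2 I\right) f = f \left(-1 + 2 I\right)$)
$29 N{\left(-3,-5 \right)} + 24 = 29 \left(- 5 \left(-1 + 2 \left(-3\right)\right)\right) + 24 = 29 \left(- 5 \left(-1 - 6\right)\right) + 24 = 29 \left(\left(-5\right) \left(-7\right)\right) + 24 = 29 \cdot 35 + 24 = 1015 + 24 = 1039$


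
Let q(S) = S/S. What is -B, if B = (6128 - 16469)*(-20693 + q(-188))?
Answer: -213975972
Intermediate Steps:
q(S) = 1
B = 213975972 (B = (6128 - 16469)*(-20693 + 1) = -10341*(-20692) = 213975972)
-B = -1*213975972 = -213975972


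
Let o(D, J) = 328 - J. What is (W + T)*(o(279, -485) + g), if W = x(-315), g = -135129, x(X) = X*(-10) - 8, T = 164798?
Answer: -22557029040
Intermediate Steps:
x(X) = -8 - 10*X (x(X) = -10*X - 8 = -8 - 10*X)
W = 3142 (W = -8 - 10*(-315) = -8 + 3150 = 3142)
(W + T)*(o(279, -485) + g) = (3142 + 164798)*((328 - 1*(-485)) - 135129) = 167940*((328 + 485) - 135129) = 167940*(813 - 135129) = 167940*(-134316) = -22557029040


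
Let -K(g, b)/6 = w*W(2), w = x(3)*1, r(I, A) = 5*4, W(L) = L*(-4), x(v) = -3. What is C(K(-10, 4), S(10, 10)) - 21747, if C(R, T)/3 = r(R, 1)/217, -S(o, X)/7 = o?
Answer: -4719039/217 ≈ -21747.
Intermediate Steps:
S(o, X) = -7*o
W(L) = -4*L
r(I, A) = 20
w = -3 (w = -3*1 = -3)
K(g, b) = -144 (K(g, b) = -(-18)*(-4*2) = -(-18)*(-8) = -6*24 = -144)
C(R, T) = 60/217 (C(R, T) = 3*(20/217) = 60/217)
C(K(-10, 4), S(10, 10)) - 21747 = 60/217 - 21747 = -4719039/217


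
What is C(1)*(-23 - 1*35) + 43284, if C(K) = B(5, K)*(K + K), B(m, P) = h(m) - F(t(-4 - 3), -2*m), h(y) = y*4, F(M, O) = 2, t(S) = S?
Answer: 41196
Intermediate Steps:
h(y) = 4*y
B(m, P) = -2 + 4*m (B(m, P) = 4*m - 1*2 = 4*m - 2 = -2 + 4*m)
C(K) = 36*K (C(K) = (-2 + 4*5)*(K + K) = (-2 + 20)*(2*K) = 18*(2*K) = 36*K)
C(1)*(-23 - 1*35) + 43284 = (36*1)*(-23 - 1*35) + 43284 = 36*(-23 - 35) + 43284 = 36*(-58) + 43284 = -2088 + 43284 = 41196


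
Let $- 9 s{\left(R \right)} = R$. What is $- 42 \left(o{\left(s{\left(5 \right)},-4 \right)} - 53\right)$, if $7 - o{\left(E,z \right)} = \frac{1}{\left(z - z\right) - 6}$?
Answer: $1925$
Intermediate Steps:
$s{\left(R \right)} = - \frac{R}{9}$
$o{\left(E,z \right)} = \frac{43}{6}$ ($o{\left(E,z \right)} = 7 - \frac{1}{\left(z - z\right) - 6} = 7 - \frac{1}{0 - 6} = 7 - \frac{1}{-6} = 7 - - \frac{1}{6} = 7 + \frac{1}{6} = \frac{43}{6}$)
$- 42 \left(o{\left(s{\left(5 \right)},-4 \right)} - 53\right) = - 42 \left(\frac{43}{6} - 53\right) = \left(-42\right) \left(- \frac{275}{6}\right) = 1925$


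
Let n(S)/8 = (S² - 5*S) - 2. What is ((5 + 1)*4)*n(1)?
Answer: -1152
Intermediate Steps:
n(S) = -16 - 40*S + 8*S² (n(S) = 8*((S² - 5*S) - 2) = 8*(-2 + S² - 5*S) = -16 - 40*S + 8*S²)
((5 + 1)*4)*n(1) = ((5 + 1)*4)*(-16 - 40*1 + 8*1²) = (6*4)*(-16 - 40 + 8*1) = 24*(-16 - 40 + 8) = 24*(-48) = -1152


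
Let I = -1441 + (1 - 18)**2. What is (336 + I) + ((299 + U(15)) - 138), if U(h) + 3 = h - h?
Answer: -658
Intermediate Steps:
U(h) = -3 (U(h) = -3 + (h - h) = -3 + 0 = -3)
I = -1152 (I = -1441 + (-17)**2 = -1441 + 289 = -1152)
(336 + I) + ((299 + U(15)) - 138) = (336 - 1152) + ((299 - 3) - 138) = -816 + (296 - 138) = -816 + 158 = -658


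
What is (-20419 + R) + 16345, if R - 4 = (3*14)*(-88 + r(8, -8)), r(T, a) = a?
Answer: -8102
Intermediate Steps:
R = -4028 (R = 4 + (3*14)*(-88 - 8) = 4 + 42*(-96) = 4 - 4032 = -4028)
(-20419 + R) + 16345 = (-20419 - 4028) + 16345 = -24447 + 16345 = -8102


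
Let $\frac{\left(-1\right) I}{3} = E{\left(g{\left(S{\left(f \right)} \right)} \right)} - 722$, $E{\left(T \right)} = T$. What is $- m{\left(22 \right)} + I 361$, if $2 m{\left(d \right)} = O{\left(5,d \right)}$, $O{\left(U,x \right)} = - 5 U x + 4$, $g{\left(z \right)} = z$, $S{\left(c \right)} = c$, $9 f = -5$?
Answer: $\frac{2348402}{3} \approx 7.828 \cdot 10^{5}$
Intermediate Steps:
$f = - \frac{5}{9}$ ($f = \frac{1}{9} \left(-5\right) = - \frac{5}{9} \approx -0.55556$)
$O{\left(U,x \right)} = 4 - 5 U x$ ($O{\left(U,x \right)} = - 5 U x + 4 = 4 - 5 U x$)
$m{\left(d \right)} = 2 - \frac{25 d}{2}$ ($m{\left(d \right)} = \frac{4 - 25 d}{2} = 2 - \frac{25 d}{2}$)
$I = \frac{6503}{3}$ ($I = - 3 \left(- \frac{5}{9} - 722\right) = \left(-3\right) \left(- \frac{6503}{9}\right) = \frac{6503}{3} \approx 2167.7$)
$- m{\left(22 \right)} + I 361 = - (2 - 275) + \frac{6503}{3} \cdot 361 = - (2 - 275) + \frac{2347583}{3} = \left(-1\right) \left(-273\right) + \frac{2347583}{3} = 273 + \frac{2347583}{3} = \frac{2348402}{3}$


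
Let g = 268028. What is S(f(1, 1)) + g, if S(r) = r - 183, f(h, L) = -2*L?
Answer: 267843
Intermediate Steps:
S(r) = -183 + r
S(f(1, 1)) + g = (-183 - 2*1) + 268028 = (-183 - 2) + 268028 = -185 + 268028 = 267843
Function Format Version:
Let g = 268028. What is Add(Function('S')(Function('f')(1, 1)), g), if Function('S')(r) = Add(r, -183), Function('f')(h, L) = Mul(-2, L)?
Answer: 267843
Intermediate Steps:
Function('S')(r) = Add(-183, r)
Add(Function('S')(Function('f')(1, 1)), g) = Add(Add(-183, Mul(-2, 1)), 268028) = Add(Add(-183, -2), 268028) = Add(-185, 268028) = 267843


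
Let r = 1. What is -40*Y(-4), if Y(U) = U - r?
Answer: 200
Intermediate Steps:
Y(U) = -1 + U (Y(U) = U - 1*1 = U - 1 = -1 + U)
-40*Y(-4) = -40*(-1 - 4) = -40*(-5) = 200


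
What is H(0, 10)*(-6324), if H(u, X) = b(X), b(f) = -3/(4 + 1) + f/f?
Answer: -12648/5 ≈ -2529.6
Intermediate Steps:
b(f) = ⅖ (b(f) = -3/5 + 1 = -3*⅕ + 1 = -⅗ + 1 = ⅖)
H(u, X) = ⅖
H(0, 10)*(-6324) = (⅖)*(-6324) = -12648/5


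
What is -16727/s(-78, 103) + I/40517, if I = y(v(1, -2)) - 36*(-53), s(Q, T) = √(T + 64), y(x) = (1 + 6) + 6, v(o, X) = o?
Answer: 1921/40517 - 16727*√167/167 ≈ -1294.3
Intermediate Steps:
y(x) = 13 (y(x) = 7 + 6 = 13)
s(Q, T) = √(64 + T)
I = 1921 (I = 13 - 36*(-53) = 13 + 1908 = 1921)
-16727/s(-78, 103) + I/40517 = -16727/√(64 + 103) + 1921/40517 = -16727*√167/167 + 1921*(1/40517) = -16727*√167/167 + 1921/40517 = 1921/40517 - 16727*√167/167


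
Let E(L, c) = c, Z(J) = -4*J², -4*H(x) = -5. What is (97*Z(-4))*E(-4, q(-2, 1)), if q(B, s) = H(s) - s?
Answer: -1552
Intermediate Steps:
H(x) = 5/4 (H(x) = -¼*(-5) = 5/4)
q(B, s) = 5/4 - s
(97*Z(-4))*E(-4, q(-2, 1)) = (97*(-4*(-4)²))*(5/4 - 1*1) = (97*(-4*16))*(5/4 - 1) = (97*(-64))*(¼) = -6208*¼ = -1552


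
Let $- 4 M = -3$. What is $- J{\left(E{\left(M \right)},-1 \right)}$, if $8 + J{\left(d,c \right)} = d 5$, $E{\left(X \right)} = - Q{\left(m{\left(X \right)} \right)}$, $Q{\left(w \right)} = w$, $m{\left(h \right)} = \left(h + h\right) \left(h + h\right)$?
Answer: $\frac{77}{4} \approx 19.25$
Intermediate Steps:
$m{\left(h \right)} = 4 h^{2}$ ($m{\left(h \right)} = 2 h 2 h = 4 h^{2}$)
$M = \frac{3}{4}$ ($M = \left(- \frac{1}{4}\right) \left(-3\right) = \frac{3}{4} \approx 0.75$)
$E{\left(X \right)} = - 4 X^{2}$
$J{\left(d,c \right)} = -8 + 5 d$ ($J{\left(d,c \right)} = -8 + d 5 = -8 + 5 d$)
$- J{\left(E{\left(M \right)},-1 \right)} = - (-8 + 5 \left(- 4 \left(\frac{3}{4}\right)^{2}\right)) = - (-8 + 5 \left(\left(-4\right) \frac{9}{16}\right)) = - (-8 + 5 \left(- \frac{9}{4}\right)) = - (-8 - \frac{45}{4}) = \left(-1\right) \left(- \frac{77}{4}\right) = \frac{77}{4}$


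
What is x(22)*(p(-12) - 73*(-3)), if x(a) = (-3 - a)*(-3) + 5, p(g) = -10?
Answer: 16720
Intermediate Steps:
x(a) = 14 + 3*a (x(a) = (9 + 3*a) + 5 = 14 + 3*a)
x(22)*(p(-12) - 73*(-3)) = (14 + 3*22)*(-10 - 73*(-3)) = (14 + 66)*(-10 + 219) = 80*209 = 16720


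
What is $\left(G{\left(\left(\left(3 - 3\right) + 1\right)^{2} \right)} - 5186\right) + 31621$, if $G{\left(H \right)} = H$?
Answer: $26436$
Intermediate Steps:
$\left(G{\left(\left(\left(3 - 3\right) + 1\right)^{2} \right)} - 5186\right) + 31621 = \left(\left(\left(3 - 3\right) + 1\right)^{2} - 5186\right) + 31621 = \left(\left(0 + 1\right)^{2} - 5186\right) + 31621 = \left(1^{2} - 5186\right) + 31621 = \left(1 - 5186\right) + 31621 = -5185 + 31621 = 26436$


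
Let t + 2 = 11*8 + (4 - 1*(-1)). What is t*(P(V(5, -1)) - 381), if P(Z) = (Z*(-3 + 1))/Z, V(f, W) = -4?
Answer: -34853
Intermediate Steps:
P(Z) = -2 (P(Z) = (Z*(-2))/Z = (-2*Z)/Z = -2)
t = 91 (t = -2 + (11*8 + (4 - 1*(-1))) = -2 + (88 + (4 + 1)) = -2 + (88 + 5) = -2 + 93 = 91)
t*(P(V(5, -1)) - 381) = 91*(-2 - 381) = 91*(-383) = -34853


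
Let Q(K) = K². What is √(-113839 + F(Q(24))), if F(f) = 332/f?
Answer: I*√16392733/12 ≈ 337.4*I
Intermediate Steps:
√(-113839 + F(Q(24))) = √(-113839 + 332/(24²)) = √(-113839 + 332/576) = √(-113839 + 332*(1/576)) = √(-113839 + 83/144) = √(-16392733/144) = I*√16392733/12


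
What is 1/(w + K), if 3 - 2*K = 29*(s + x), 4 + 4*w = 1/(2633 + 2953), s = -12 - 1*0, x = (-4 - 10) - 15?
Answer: 22344/13294681 ≈ 0.0016807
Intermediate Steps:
x = -29 (x = -14 - 15 = -29)
s = -12 (s = -12 + 0 = -12)
w = -22343/22344 (w = -1 + 1/(4*(2633 + 2953)) = -1 + (¼)/5586 = -1 + (¼)*(1/5586) = -1 + 1/22344 = -22343/22344 ≈ -0.99996)
K = 596 (K = 3/2 - 29*(-12 - 29)/2 = 3/2 - 29*(-41)/2 = 3/2 - ½*(-1189) = 3/2 + 1189/2 = 596)
1/(w + K) = 1/(-22343/22344 + 596) = 1/(13294681/22344) = 22344/13294681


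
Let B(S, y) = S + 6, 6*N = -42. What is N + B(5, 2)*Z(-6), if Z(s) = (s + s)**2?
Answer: 1577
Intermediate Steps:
N = -7 (N = (1/6)*(-42) = -7)
B(S, y) = 6 + S
Z(s) = 4*s**2 (Z(s) = (2*s)**2 = 4*s**2)
N + B(5, 2)*Z(-6) = -7 + (6 + 5)*(4*(-6)**2) = -7 + 11*(4*36) = -7 + 11*144 = -7 + 1584 = 1577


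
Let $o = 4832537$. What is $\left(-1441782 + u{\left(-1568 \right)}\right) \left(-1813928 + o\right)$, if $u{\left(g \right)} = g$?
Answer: $-4356909300150$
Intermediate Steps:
$\left(-1441782 + u{\left(-1568 \right)}\right) \left(-1813928 + o\right) = \left(-1441782 - 1568\right) \left(-1813928 + 4832537\right) = \left(-1443350\right) 3018609 = -4356909300150$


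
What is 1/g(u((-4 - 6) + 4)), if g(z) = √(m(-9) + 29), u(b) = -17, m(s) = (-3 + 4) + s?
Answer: √21/21 ≈ 0.21822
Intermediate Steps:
m(s) = 1 + s
g(z) = √21 (g(z) = √((1 - 9) + 29) = √(-8 + 29) = √21)
1/g(u((-4 - 6) + 4)) = 1/(√21) = √21/21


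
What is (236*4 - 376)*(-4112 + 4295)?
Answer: 103944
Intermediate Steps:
(236*4 - 376)*(-4112 + 4295) = (944 - 376)*183 = 568*183 = 103944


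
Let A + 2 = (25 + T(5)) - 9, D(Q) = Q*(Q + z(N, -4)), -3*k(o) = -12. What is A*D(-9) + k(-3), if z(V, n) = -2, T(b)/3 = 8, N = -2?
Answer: 3766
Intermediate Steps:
T(b) = 24 (T(b) = 3*8 = 24)
k(o) = 4 (k(o) = -⅓*(-12) = 4)
D(Q) = Q*(-2 + Q) (D(Q) = Q*(Q - 2) = Q*(-2 + Q))
A = 38 (A = -2 + ((25 + 24) - 9) = -2 + (49 - 9) = -2 + 40 = 38)
A*D(-9) + k(-3) = 38*(-9*(-2 - 9)) + 4 = 38*(-9*(-11)) + 4 = 38*99 + 4 = 3762 + 4 = 3766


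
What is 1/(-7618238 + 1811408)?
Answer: -1/5806830 ≈ -1.7221e-7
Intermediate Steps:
1/(-7618238 + 1811408) = 1/(-5806830) = -1/5806830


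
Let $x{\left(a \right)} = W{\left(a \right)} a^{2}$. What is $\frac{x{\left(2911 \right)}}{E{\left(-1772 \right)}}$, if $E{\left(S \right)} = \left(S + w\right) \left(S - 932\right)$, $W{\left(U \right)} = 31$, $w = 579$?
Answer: $\frac{262691551}{3225872} \approx 81.433$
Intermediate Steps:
$E{\left(S \right)} = \left(-932 + S\right) \left(579 + S\right)$ ($E{\left(S \right)} = \left(S + 579\right) \left(S - 932\right) = \left(579 + S\right) \left(-932 + S\right) = \left(-932 + S\right) \left(579 + S\right)$)
$x{\left(a \right)} = 31 a^{2}$
$\frac{x{\left(2911 \right)}}{E{\left(-1772 \right)}} = \frac{31 \cdot 2911^{2}}{-539628 + \left(-1772\right)^{2} - -625516} = \frac{31 \cdot 8473921}{-539628 + 3139984 + 625516} = \frac{262691551}{3225872}$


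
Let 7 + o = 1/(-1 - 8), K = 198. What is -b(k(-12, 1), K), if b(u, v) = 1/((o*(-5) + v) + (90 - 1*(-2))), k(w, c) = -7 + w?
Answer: -9/2930 ≈ -0.0030717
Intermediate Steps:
o = -64/9 (o = -7 + 1/(-1 - 8) = -7 + 1/(-9) = -7 - ⅑ = -64/9 ≈ -7.1111)
b(u, v) = 1/(1148/9 + v) (b(u, v) = 1/((-64/9*(-5) + v) + (90 - 1*(-2))) = 1/((320/9 + v) + (90 + 2)) = 1/((320/9 + v) + 92) = 1/(1148/9 + v))
-b(k(-12, 1), K) = -9/(1148 + 9*198) = -9/(1148 + 1782) = -9/2930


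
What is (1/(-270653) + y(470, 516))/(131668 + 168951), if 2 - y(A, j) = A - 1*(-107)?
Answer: -155625476/81363434207 ≈ -0.0019127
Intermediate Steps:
y(A, j) = -105 - A (y(A, j) = 2 - (A - 1*(-107)) = 2 - (A + 107) = 2 - (107 + A) = 2 + (-107 - A) = -105 - A)
(1/(-270653) + y(470, 516))/(131668 + 168951) = (1/(-270653) + (-105 - 1*470))/(131668 + 168951) = (-1/270653 + (-105 - 470))/300619 = (-1/270653 - 575)*(1/300619) = -155625476/270653*1/300619 = -155625476/81363434207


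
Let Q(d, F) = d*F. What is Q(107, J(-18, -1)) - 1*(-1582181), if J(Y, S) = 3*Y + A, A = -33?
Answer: 1572872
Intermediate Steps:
J(Y, S) = -33 + 3*Y (J(Y, S) = 3*Y - 33 = -33 + 3*Y)
Q(d, F) = F*d
Q(107, J(-18, -1)) - 1*(-1582181) = (-33 + 3*(-18))*107 - 1*(-1582181) = (-33 - 54)*107 + 1582181 = -87*107 + 1582181 = -9309 + 1582181 = 1572872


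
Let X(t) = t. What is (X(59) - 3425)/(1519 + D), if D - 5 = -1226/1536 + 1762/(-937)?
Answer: -2422227456/1094767187 ≈ -2.2126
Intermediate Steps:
D = 1670483/719616 (D = 5 + (-1226/1536 + 1762/(-937)) = 5 + (-1226*1/1536 + 1762*(-1/937)) = 5 + (-613/768 - 1762/937) = 5 - 1927597/719616 = 1670483/719616 ≈ 2.3214)
(X(59) - 3425)/(1519 + D) = (59 - 3425)/(1519 + 1670483/719616) = -3366/1094767187/719616 = -3366*719616/1094767187 = -2422227456/1094767187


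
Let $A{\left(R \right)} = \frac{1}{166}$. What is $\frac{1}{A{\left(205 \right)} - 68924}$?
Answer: $- \frac{166}{11441383} \approx -1.4509 \cdot 10^{-5}$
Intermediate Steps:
$A{\left(R \right)} = \frac{1}{166}$
$\frac{1}{A{\left(205 \right)} - 68924} = \frac{1}{\frac{1}{166} - 68924} = \frac{1}{- \frac{11441383}{166}} = - \frac{166}{11441383}$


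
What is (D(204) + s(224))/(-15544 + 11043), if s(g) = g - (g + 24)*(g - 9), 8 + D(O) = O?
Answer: 52900/4501 ≈ 11.753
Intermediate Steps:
D(O) = -8 + O
s(g) = g - (-9 + g)*(24 + g) (s(g) = g - (24 + g)*(-9 + g) = g - (-9 + g)*(24 + g))
(D(204) + s(224))/(-15544 + 11043) = ((-8 + 204) + (216 - 1*224² - 14*224))/(-15544 + 11043) = (196 + (216 - 1*50176 - 3136))/(-4501) = (196 + (216 - 50176 - 3136))*(-1/4501) = (196 - 53096)*(-1/4501) = -52900*(-1/4501) = 52900/4501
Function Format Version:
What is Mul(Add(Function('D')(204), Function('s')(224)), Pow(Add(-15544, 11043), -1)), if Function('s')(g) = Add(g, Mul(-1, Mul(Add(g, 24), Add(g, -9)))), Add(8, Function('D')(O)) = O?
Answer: Rational(52900, 4501) ≈ 11.753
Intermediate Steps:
Function('D')(O) = Add(-8, O)
Function('s')(g) = Add(g, Mul(-1, Add(-9, g), Add(24, g))) (Function('s')(g) = Add(g, Mul(-1, Mul(Add(24, g), Add(-9, g)))) = Add(g, Mul(-1, Mul(Add(-9, g), Add(24, g)))) = Add(g, Mul(-1, Add(-9, g), Add(24, g))))
Mul(Add(Function('D')(204), Function('s')(224)), Pow(Add(-15544, 11043), -1)) = Mul(Add(Add(-8, 204), Add(216, Mul(-1, Pow(224, 2)), Mul(-14, 224))), Pow(Add(-15544, 11043), -1)) = Mul(Add(196, Add(216, Mul(-1, 50176), -3136)), Pow(-4501, -1)) = Mul(Add(196, Add(216, -50176, -3136)), Rational(-1, 4501)) = Mul(Add(196, -53096), Rational(-1, 4501)) = Mul(-52900, Rational(-1, 4501)) = Rational(52900, 4501)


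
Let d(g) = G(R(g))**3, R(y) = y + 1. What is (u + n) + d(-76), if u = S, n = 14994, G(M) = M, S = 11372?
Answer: -395509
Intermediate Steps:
R(y) = 1 + y
d(g) = (1 + g)**3
u = 11372
(u + n) + d(-76) = (11372 + 14994) + (1 - 76)**3 = 26366 + (-75)**3 = 26366 - 421875 = -395509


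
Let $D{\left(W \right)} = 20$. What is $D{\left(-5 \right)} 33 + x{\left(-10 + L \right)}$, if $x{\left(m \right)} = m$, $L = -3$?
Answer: $647$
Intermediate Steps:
$D{\left(-5 \right)} 33 + x{\left(-10 + L \right)} = 20 \cdot 33 - 13 = 660 - 13 = 647$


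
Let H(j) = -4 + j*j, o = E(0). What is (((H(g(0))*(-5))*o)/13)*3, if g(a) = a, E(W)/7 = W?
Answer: 0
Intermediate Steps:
E(W) = 7*W
o = 0 (o = 7*0 = 0)
H(j) = -4 + j²
(((H(g(0))*(-5))*o)/13)*3 = ((((-4 + 0²)*(-5))*0)/13)*3 = ((((-4 + 0)*(-5))*0)/13)*3 = ((-4*(-5)*0)/13)*3 = ((20*0)/13)*3 = ((1/13)*0)*3 = 0*3 = 0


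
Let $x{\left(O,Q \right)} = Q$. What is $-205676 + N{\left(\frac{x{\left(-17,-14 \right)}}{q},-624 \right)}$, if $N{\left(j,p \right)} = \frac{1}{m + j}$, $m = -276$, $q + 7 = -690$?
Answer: $- \frac{39563424705}{192358} \approx -2.0568 \cdot 10^{5}$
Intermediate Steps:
$q = -697$ ($q = -7 - 690 = -697$)
$N{\left(j,p \right)} = \frac{1}{-276 + j}$
$-205676 + N{\left(\frac{x{\left(-17,-14 \right)}}{q},-624 \right)} = -205676 + \frac{1}{-276 - \frac{14}{-697}} = -205676 + \frac{1}{-276 - - \frac{14}{697}} = -205676 + \frac{1}{-276 + \frac{14}{697}} = -205676 + \frac{1}{- \frac{192358}{697}} = -205676 - \frac{697}{192358} = - \frac{39563424705}{192358}$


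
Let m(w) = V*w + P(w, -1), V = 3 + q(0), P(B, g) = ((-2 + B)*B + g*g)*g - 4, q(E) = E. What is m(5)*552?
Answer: -2760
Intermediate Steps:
P(B, g) = -4 + g*(g² + B*(-2 + B)) (P(B, g) = (B*(-2 + B) + g²)*g - 4 = (g² + B*(-2 + B))*g - 4 = g*(g² + B*(-2 + B)) - 4 = -4 + g*(g² + B*(-2 + B)))
V = 3 (V = 3 + 0 = 3)
m(w) = -5 - w² + 5*w (m(w) = 3*w + (-4 + (-1)³ - w² - 2*w*(-1)) = 3*w + (-4 - 1 - w² + 2*w) = 3*w + (-5 - w² + 2*w) = -5 - w² + 5*w)
m(5)*552 = (-5 - 1*5² + 5*5)*552 = (-5 - 1*25 + 25)*552 = (-5 - 25 + 25)*552 = -5*552 = -2760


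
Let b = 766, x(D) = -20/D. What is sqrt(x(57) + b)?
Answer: sqrt(2487594)/57 ≈ 27.670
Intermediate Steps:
sqrt(x(57) + b) = sqrt(-20/57 + 766) = sqrt(43642/57) = sqrt(2487594)/57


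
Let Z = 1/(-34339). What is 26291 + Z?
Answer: 902806648/34339 ≈ 26291.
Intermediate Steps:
Z = -1/34339 ≈ -2.9121e-5
26291 + Z = 26291 - 1/34339 = 902806648/34339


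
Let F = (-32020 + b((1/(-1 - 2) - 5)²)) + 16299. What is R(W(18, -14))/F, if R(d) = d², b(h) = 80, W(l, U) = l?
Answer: -324/15641 ≈ -0.020715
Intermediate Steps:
F = -15641 (F = (-32020 + 80) + 16299 = -31940 + 16299 = -15641)
R(W(18, -14))/F = 18²/(-15641) = 324*(-1/15641) = -324/15641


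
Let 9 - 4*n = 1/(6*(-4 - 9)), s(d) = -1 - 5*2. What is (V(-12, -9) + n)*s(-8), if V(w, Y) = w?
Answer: 33451/312 ≈ 107.21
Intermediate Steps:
s(d) = -11 (s(d) = -1 - 10 = -11)
n = 703/312 (n = 9/4 - 1/(6*(-4 - 9))/4 = 9/4 - 1/(4*(6*(-13))) = 9/4 - 1/4/(-78) = 9/4 - 1/4*(-1/78) = 9/4 + 1/312 = 703/312 ≈ 2.2532)
(V(-12, -9) + n)*s(-8) = (-12 + 703/312)*(-11) = -3041/312*(-11) = 33451/312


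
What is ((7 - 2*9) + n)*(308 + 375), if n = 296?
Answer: 194655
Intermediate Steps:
((7 - 2*9) + n)*(308 + 375) = ((7 - 2*9) + 296)*(308 + 375) = ((7 - 18) + 296)*683 = (-11 + 296)*683 = 285*683 = 194655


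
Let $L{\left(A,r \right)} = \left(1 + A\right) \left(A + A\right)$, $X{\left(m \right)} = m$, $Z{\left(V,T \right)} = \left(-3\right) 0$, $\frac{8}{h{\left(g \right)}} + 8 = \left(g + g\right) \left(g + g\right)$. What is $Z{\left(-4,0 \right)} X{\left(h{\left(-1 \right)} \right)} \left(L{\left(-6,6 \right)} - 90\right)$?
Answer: $0$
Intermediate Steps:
$h{\left(g \right)} = \frac{8}{-8 + 4 g^{2}}$ ($h{\left(g \right)} = \frac{8}{-8 + \left(g + g\right) \left(g + g\right)} = \frac{8}{-8 + 2 g 2 g} = \frac{8}{-8 + 4 g^{2}}$)
$Z{\left(V,T \right)} = 0$
$L{\left(A,r \right)} = 2 A \left(1 + A\right)$ ($L{\left(A,r \right)} = \left(1 + A\right) 2 A = 2 A \left(1 + A\right)$)
$Z{\left(-4,0 \right)} X{\left(h{\left(-1 \right)} \right)} \left(L{\left(-6,6 \right)} - 90\right) = 0 \frac{2}{-2 + \left(-1\right)^{2}} \left(2 \left(-6\right) \left(1 - 6\right) - 90\right) = 0 \frac{2}{-2 + 1} \left(2 \left(-6\right) \left(-5\right) - 90\right) = 0 \frac{2}{-1} \left(60 - 90\right) = 0 \cdot 2 \left(-1\right) \left(-30\right) = 0 \left(-2\right) \left(-30\right) = 0 \left(-30\right) = 0$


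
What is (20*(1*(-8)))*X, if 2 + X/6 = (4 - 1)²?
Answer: -6720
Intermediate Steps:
X = 42 (X = -12 + 6*(4 - 1)² = -12 + 6*3² = -12 + 6*9 = -12 + 54 = 42)
(20*(1*(-8)))*X = (20*(1*(-8)))*42 = (20*(-8))*42 = -160*42 = -6720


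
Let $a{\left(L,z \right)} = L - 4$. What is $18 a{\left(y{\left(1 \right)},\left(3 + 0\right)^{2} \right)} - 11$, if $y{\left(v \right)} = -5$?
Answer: $-173$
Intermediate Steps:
$a{\left(L,z \right)} = -4 + L$ ($a{\left(L,z \right)} = L - 4 = -4 + L$)
$18 a{\left(y{\left(1 \right)},\left(3 + 0\right)^{2} \right)} - 11 = 18 \left(-4 - 5\right) - 11 = 18 \left(-9\right) - 11 = -162 - 11 = -173$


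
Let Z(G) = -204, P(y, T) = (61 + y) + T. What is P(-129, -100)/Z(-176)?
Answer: 14/17 ≈ 0.82353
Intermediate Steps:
P(y, T) = 61 + T + y
P(-129, -100)/Z(-176) = (61 - 100 - 129)/(-204) = -168*(-1/204) = 14/17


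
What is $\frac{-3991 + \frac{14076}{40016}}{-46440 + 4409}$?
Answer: $\frac{39922445}{420478124} \approx 0.094945$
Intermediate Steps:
$\frac{-3991 + \frac{14076}{40016}}{-46440 + 4409} = \frac{-3991 + 14076 \cdot \frac{1}{40016}}{-42031} = \left(-3991 + \frac{3519}{10004}\right) \left(- \frac{1}{42031}\right) = \left(- \frac{39922445}{10004}\right) \left(- \frac{1}{42031}\right) = \frac{39922445}{420478124}$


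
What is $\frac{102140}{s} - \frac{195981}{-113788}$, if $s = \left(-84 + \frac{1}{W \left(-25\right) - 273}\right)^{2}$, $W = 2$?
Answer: $\frac{1356824747309189}{83770690211932} \approx 16.197$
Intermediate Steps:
$s = \frac{736199689}{104329}$ ($s = \left(-84 + \frac{1}{2 \left(-25\right) - 273}\right)^{2} = \left(-84 + \frac{1}{-50 - 273}\right)^{2} = \left(-84 + \frac{1}{-323}\right)^{2} = \left(-84 - \frac{1}{323}\right)^{2} = \left(- \frac{27133}{323}\right)^{2} = \frac{736199689}{104329} \approx 7056.5$)
$\frac{102140}{s} - \frac{195981}{-113788} = \frac{102140}{\frac{736199689}{104329}} - \frac{195981}{-113788} = 102140 \cdot \frac{104329}{736199689} - - \frac{195981}{113788} = \frac{10656164060}{736199689} + \frac{195981}{113788} = \frac{1356824747309189}{83770690211932}$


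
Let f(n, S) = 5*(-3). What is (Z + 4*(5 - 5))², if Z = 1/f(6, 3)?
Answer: 1/225 ≈ 0.0044444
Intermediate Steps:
f(n, S) = -15
Z = -1/15 (Z = 1/(-15) = 1*(-1/15) = -1/15 ≈ -0.066667)
(Z + 4*(5 - 5))² = (-1/15 + 4*(5 - 5))² = (-1/15 + 4*0)² = (-1/15 + 0)² = (-1/15)² = 1/225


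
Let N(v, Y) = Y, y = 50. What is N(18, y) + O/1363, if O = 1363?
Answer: 51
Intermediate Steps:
N(18, y) + O/1363 = 50 + 1363/1363 = 50 + 1363*(1/1363) = 50 + 1 = 51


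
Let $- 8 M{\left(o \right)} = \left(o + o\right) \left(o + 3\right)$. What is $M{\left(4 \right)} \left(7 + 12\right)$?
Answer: $-133$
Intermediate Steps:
$M{\left(o \right)} = - \frac{o \left(3 + o\right)}{4}$ ($M{\left(o \right)} = - \frac{\left(o + o\right) \left(o + 3\right)}{8} = - \frac{2 o \left(3 + o\right)}{8} = - \frac{o \left(3 + o\right)}{4}$)
$M{\left(4 \right)} \left(7 + 12\right) = \left(- \frac{1}{4}\right) 4 \left(3 + 4\right) \left(7 + 12\right) = \left(- \frac{1}{4}\right) 4 \cdot 7 \cdot 19 = \left(-7\right) 19 = -133$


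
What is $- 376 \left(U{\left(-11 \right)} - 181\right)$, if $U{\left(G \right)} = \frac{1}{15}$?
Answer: $\frac{1020464}{15} \approx 68031.0$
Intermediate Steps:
$U{\left(G \right)} = \frac{1}{15}$
$- 376 \left(U{\left(-11 \right)} - 181\right) = - 376 \left(\frac{1}{15} - 181\right) = \left(-376\right) \left(- \frac{2714}{15}\right) = \frac{1020464}{15}$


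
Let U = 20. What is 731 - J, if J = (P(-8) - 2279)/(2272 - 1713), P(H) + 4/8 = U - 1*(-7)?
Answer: 821763/1118 ≈ 735.03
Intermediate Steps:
P(H) = 53/2 (P(H) = -½ + (20 - 1*(-7)) = -½ + (20 + 7) = -½ + 27 = 53/2)
J = -4505/1118 (J = (53/2 - 2279)/(2272 - 1713) = -4505/2/559 = -4505/2*1/559 = -4505/1118 ≈ -4.0295)
731 - J = 731 - 1*(-4505/1118) = 731 + 4505/1118 = 821763/1118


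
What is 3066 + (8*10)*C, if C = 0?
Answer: 3066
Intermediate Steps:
3066 + (8*10)*C = 3066 + (8*10)*0 = 3066 + 80*0 = 3066 + 0 = 3066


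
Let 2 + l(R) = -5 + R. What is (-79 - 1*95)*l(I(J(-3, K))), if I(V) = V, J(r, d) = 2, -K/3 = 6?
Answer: 870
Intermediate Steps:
K = -18 (K = -3*6 = -18)
l(R) = -7 + R (l(R) = -2 + (-5 + R) = -7 + R)
(-79 - 1*95)*l(I(J(-3, K))) = (-79 - 1*95)*(-7 + 2) = (-79 - 95)*(-5) = -174*(-5) = 870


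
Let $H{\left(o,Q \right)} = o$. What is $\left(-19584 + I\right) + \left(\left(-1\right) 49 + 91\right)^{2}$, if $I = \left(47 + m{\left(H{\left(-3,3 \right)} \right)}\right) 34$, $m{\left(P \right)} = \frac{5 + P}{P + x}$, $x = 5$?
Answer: $-16188$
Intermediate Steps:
$m{\left(P \right)} = 1$ ($m{\left(P \right)} = \frac{5 + P}{P + 5} = \frac{5 + P}{5 + P} = 1$)
$I = 1632$ ($I = \left(47 + 1\right) 34 = 48 \cdot 34 = 1632$)
$\left(-19584 + I\right) + \left(\left(-1\right) 49 + 91\right)^{2} = \left(-19584 + 1632\right) + \left(\left(-1\right) 49 + 91\right)^{2} = -17952 + \left(-49 + 91\right)^{2} = -17952 + 42^{2} = -17952 + 1764 = -16188$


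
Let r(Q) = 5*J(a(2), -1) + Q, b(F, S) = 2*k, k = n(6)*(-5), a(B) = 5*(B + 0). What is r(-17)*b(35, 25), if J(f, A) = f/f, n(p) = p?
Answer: 720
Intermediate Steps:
a(B) = 5*B
k = -30 (k = 6*(-5) = -30)
J(f, A) = 1
b(F, S) = -60 (b(F, S) = 2*(-30) = -60)
r(Q) = 5 + Q (r(Q) = 5*1 + Q = 5 + Q)
r(-17)*b(35, 25) = (5 - 17)*(-60) = -12*(-60) = 720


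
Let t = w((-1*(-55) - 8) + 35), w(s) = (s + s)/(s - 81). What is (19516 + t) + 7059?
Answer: 26739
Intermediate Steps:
w(s) = 2*s/(-81 + s) (w(s) = (2*s)/(-81 + s) = 2*s/(-81 + s))
t = 164 (t = 2*((-1*(-55) - 8) + 35)/(-81 + ((-1*(-55) - 8) + 35)) = 2*((55 - 8) + 35)/(-81 + ((55 - 8) + 35)) = 2*(47 + 35)/(-81 + (47 + 35)) = 2*82/(-81 + 82) = 2*82/1 = 2*82*1 = 164)
(19516 + t) + 7059 = (19516 + 164) + 7059 = 19680 + 7059 = 26739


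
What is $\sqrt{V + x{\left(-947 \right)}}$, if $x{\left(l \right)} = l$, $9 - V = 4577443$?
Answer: $3 i \sqrt{508709} \approx 2139.7 i$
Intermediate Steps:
$V = -4577434$ ($V = 9 - 4577443 = -4577434$)
$\sqrt{V + x{\left(-947 \right)}} = \sqrt{-4577434 - 947} = \sqrt{-4578381} = 3 i \sqrt{508709}$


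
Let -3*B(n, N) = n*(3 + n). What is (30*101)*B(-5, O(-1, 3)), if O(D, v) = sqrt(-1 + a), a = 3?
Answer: -10100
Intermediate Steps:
O(D, v) = sqrt(2) (O(D, v) = sqrt(-1 + 3) = sqrt(2))
B(n, N) = -n*(3 + n)/3
(30*101)*B(-5, O(-1, 3)) = (30*101)*(-1/3*(-5)*(3 - 5)) = 3030*(-1/3*(-5)*(-2)) = 3030*(-10/3) = -10100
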